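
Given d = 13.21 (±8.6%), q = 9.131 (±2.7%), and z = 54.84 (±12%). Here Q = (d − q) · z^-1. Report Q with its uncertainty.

Let u = d − q = 4.079. δu = √(δd² + δq²) = √(1.29 + 0.0608) = 1.16, so δu/u = 0.285.
Q is then a monomial in u, z:
δQ/Q = √((δu/u)² + (-1·δz/z)²) = √(0.0812 + 0.0144) = 0.309
Q = 0.07438, so δQ = 0.309 × 0.07438 = 0.0230.

0.07438 ± 0.0230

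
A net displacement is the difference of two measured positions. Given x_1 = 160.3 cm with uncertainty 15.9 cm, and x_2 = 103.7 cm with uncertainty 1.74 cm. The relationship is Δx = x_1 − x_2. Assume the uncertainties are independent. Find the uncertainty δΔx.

Each term contributes (cᵢ δxᵢ)² to (δΔx)²:
  (δx_1)² = 253;  (δx_2)² = 3.03
δΔx = √(256) = 16.0 cm

16.0 cm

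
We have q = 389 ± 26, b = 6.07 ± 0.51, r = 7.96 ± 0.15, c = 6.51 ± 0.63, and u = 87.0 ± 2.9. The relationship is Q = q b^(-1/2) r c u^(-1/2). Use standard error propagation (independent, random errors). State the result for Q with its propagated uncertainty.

877 ± 112

Since Q is a product/quotient, work with relative uncertainties:
  (1·δq/q)² = (1×0.0668)² = 0.00447;  (−½·δb/b)² = (-0.5×0.0840)² = 0.00176;  (1·δr/r)² = (1×0.0188)² = 0.000355;  (1·δc/c)² = (1×0.0968)² = 0.00937;  (−½·δu/u)² = (-0.5×0.0333)² = 0.000278
δQ/Q = √(0.0162) = 0.127
Q = 877, so δQ = 0.127 × 877 = 112.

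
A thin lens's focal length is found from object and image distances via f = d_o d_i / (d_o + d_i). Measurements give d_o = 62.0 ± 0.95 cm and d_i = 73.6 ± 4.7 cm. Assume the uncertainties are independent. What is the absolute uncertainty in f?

∂f/∂d_o = (d_i/(d_o+d_i))² = 0.295;  ∂f/∂d_i = (d_o/(d_o+d_i))² = 0.209
δf = √((∂f/∂d_o · δd_o)² + (∂f/∂d_i · δd_i)²) = √(0.0783 + 0.965) = 1.02 cm

1.02 cm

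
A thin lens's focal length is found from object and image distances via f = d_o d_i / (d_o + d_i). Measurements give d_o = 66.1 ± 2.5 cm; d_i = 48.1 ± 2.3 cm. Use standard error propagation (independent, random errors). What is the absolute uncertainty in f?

0.889 cm

∂f/∂d_o = (d_i/(d_o+d_i))² = 0.177;  ∂f/∂d_i = (d_o/(d_o+d_i))² = 0.335
δf = √((∂f/∂d_o · δd_o)² + (∂f/∂d_i · δd_i)²) = √(0.197 + 0.594) = 0.889 cm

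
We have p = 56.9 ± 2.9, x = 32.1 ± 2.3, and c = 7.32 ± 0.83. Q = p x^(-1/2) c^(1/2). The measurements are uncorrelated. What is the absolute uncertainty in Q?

2.29

Q is a product of powers, so relative uncertainties combine in quadrature:
  (1·δp/p)² = (1×0.0510)² = 0.00260;  (−½·δx/x)² = (-0.5×0.0717)² = 0.00128;  (½·δc/c)² = (0.5×0.113)² = 0.00321
δQ/Q = √(0.00710) = 0.0842
Q = 27.2, so δQ = 0.0842 × 27.2 = 2.29.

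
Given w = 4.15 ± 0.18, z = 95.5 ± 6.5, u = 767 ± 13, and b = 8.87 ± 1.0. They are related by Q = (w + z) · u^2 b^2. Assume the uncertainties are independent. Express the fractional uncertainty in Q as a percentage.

Let h = w + z = 99.7. δh = √(δw² + δz²) = √(0.0324 + 42.2) = 6.50, so δh/h = 0.0653.
Q is then a monomial in h, u, b:
δQ/Q = √((δh/h)² + (2·δu/u)² + (2·δb/b)²) = √(0.00426 + 0.00115 + 0.0508) = 0.237

23.7%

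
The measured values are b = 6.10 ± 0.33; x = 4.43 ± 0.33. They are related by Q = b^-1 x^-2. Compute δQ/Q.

Since Q is a product/quotient, work with relative uncertainties:
  (-1·δb/b)² = (-1×0.0541)² = 0.00293;  (-2·δx/x)² = (-2×0.0745)² = 0.0222
δQ/Q = √(0.0251) = 0.159

0.159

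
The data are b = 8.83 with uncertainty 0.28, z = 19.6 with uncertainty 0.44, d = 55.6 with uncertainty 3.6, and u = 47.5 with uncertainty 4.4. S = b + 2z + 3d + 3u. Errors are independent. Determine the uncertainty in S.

Sums and differences: (δS)² = Σ (cᵢ δxᵢ)².
  (δb)² = 0.0784;  (2·δz)² = 0.774;  (3·δd)² = 117;  (3·δu)² = 174
δS = √(292) = 17.1

17.1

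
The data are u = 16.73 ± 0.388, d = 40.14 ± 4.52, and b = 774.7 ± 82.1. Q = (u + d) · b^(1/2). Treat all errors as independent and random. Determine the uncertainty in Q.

Let w = u + d = 56.87. δw = √(δu² + δd²) = √(0.151 + 20.4) = 4.54, so δw/w = 0.0798.
Q is then a monomial in w, b:
δQ/Q = √((δw/w)² + (½·δb/b)²) = √(0.00636 + 0.00281) = 0.0958
Q = 1583, so δQ = 0.0958 × 1583 = 152.

152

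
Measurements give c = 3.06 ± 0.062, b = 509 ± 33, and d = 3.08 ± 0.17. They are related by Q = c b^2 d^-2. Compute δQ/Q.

Q is a product of powers, so relative uncertainties combine in quadrature:
  (1·δc/c)² = (1×0.0203)² = 0.000411;  (2·δb/b)² = (2×0.0648)² = 0.0168;  (-2·δd/d)² = (-2×0.0552)² = 0.0122
δQ/Q = √(0.0294) = 0.171

0.171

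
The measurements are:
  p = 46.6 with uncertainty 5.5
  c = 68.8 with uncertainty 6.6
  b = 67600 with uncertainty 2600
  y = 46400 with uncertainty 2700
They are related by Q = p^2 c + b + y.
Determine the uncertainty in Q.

Let w = p^2·c = 1.49e+05. δw/w = √((2·δp/p)² + (1·δc/c)²) = √(0.0557 + 0.00920) = 0.255, so δw = 38100.
Q = w + b + y: δQ = √(δw² + δb² + δy²) = √(1.45e+09 + 6.76e+06 + 7.29e+06) = 38300

38300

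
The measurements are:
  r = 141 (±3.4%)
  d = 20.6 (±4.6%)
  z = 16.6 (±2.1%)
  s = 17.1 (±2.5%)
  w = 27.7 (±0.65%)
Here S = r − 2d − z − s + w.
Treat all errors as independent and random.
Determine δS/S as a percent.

5.53%

Absolute uncertainties add in quadrature for a linear combination:
  (δr)² = 23.0;  (2·δd)² = 3.59;  (δz)² = 0.122;  (δs)² = 0.183;  (δw)² = 0.0324
δS = √(26.9) = 5.19
S = 93.8, so δS/S = 5.19/93.8 = 0.0553.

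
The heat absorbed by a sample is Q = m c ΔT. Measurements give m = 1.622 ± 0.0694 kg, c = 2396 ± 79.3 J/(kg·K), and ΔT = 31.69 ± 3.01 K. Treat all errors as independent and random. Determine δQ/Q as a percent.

Q is a product of powers, so relative uncertainties combine in quadrature:
  (1·δm/m)² = (1×0.0428)² = 0.00183;  (1·δc/c)² = (1×0.0331)² = 0.00110;  (1·δΔT/ΔT)² = (1×0.0950)² = 0.00902
δQ/Q = √(0.0119) = 0.109

10.9%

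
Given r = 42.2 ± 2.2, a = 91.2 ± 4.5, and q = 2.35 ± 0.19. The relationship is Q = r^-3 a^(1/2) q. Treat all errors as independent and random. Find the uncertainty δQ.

Each factor contributes (exponent × relative error)² to (δQ/Q)²:
  (-3·δr/r)² = (-3×0.0521)² = 0.0245;  (½·δa/a)² = (0.5×0.0493)² = 0.000609;  (1·δq/q)² = (1×0.0809)² = 0.00654
δQ/Q = √(0.0316) = 0.178
Q = 0.000299, so δQ = 0.178 × 0.000299 = 5.31e-05.

5.31e-05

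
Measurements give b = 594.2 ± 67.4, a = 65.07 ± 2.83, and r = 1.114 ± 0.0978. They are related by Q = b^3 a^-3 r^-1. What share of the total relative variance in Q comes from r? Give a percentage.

5.48%

(δQ/Q)² = (3·δb/b)² + (-3·δa/a)² + (-1·δr/r)²
  b term: (3×0.113)² = 0.116
  a term: (-3×0.0435)² = 0.0170
  r term: (-1×0.0878)² = 0.00771
Total = 0.141. Share from r = 0.00771/0.141 = 0.0548.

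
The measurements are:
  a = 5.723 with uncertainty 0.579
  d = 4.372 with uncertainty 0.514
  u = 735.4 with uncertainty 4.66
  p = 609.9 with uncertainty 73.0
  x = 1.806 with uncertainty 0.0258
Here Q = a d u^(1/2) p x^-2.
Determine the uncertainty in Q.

25100

Relative error in a monomial: (δQ/Q)² = Σ (nᵢ · δxᵢ/xᵢ)².
  (1·δa/a)² = (1×0.101)² = 0.0102;  (1·δd/d)² = (1×0.118)² = 0.0138;  (½·δu/u)² = (0.5×0.00634)² = 1e-05;  (1·δp/p)² = (1×0.120)² = 0.0143;  (-2·δx/x)² = (-2×0.0143)² = 0.000816
δQ/Q = √(0.0392) = 0.198
Q = 126900, so δQ = 0.198 × 126900 = 25100.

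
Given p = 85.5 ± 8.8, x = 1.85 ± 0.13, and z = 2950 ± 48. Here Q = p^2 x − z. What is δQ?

Let w = p^2·x = 13500. δw/w = √((2·δp/p)² + (1·δx/x)²) = √(0.0424 + 0.00494) = 0.218, so δw = 2940.
Q = w − z: δQ = √(δw² + δz²) = √(8.65e+06 + 2300) = 2940

2940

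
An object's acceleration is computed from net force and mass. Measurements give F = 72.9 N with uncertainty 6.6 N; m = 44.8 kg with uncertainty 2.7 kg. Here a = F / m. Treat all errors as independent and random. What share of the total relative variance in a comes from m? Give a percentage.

(δa/a)² = (1·δF/F)² + (-1·δm/m)²
  F term: (1×0.0905)² = 0.00820
  m term: (-1×0.0603)² = 0.00363
Total = 0.0118. Share from m = 0.00363/0.0118 = 0.307.

30.7%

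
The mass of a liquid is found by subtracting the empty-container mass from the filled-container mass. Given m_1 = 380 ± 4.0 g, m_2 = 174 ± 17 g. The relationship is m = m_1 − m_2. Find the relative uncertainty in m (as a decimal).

0.0848

For a sum/difference, combine absolute errors in quadrature:
  (δm_1)² = 16.0;  (δm_2)² = 289
δm = √(305) = 17.5 g
m = 206 g, so δm/m = 17.5/206 = 0.0848.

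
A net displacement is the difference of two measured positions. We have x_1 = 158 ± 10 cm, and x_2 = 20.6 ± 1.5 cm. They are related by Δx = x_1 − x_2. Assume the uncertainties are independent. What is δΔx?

Sums and differences: (δΔx)² = Σ (cᵢ δxᵢ)².
  (δx_1)² = 100;  (δx_2)² = 2.25
δΔx = √(102) = 10.1 cm

10.1 cm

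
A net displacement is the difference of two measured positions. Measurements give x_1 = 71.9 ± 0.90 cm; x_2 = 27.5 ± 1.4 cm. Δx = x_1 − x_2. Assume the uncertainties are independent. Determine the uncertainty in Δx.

1.66 cm

Absolute uncertainties add in quadrature for a linear combination:
  (δx_1)² = 0.810;  (δx_2)² = 1.96
δΔx = √(2.77) = 1.66 cm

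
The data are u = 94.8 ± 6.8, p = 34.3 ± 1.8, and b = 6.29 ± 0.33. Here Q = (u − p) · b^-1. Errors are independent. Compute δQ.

Let w = u − p = 60.5. δw = √(δu² + δp²) = √(46.2 + 3.24) = 7.03, so δw/w = 0.116.
Q is then a monomial in w, b:
δQ/Q = √((δw/w)² + (-1·δb/b)²) = √(0.0135 + 0.00275) = 0.128
Q = 9.62, so δQ = 0.128 × 9.62 = 1.23.

1.23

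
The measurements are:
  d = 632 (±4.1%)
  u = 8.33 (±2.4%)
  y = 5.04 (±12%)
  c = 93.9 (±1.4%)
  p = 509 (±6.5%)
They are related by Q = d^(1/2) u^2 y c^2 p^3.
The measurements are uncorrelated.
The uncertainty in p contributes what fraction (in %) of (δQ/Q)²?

(δQ/Q)² = (½·δd/d)² + (2·δu/u)² + (1·δy/y)² + (2·δc/c)² + (3·δp/p)²
  d term: (0.5×0.0410)² = 0.000420
  u term: (2×0.0240)² = 0.00230
  y term: (1×0.120)² = 0.0144
  c term: (2×0.0140)² = 0.000784
  p term: (3×0.0650)² = 0.0380
Total = 0.0559. Share from p = 0.0380/0.0559 = 0.680.

68.0%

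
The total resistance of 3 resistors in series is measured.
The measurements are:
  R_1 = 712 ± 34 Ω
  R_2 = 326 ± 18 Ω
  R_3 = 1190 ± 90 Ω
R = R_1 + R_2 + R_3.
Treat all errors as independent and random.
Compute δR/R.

For a sum/difference, combine absolute errors in quadrature:
  (δR_1)² = 1160;  (δR_2)² = 324;  (δR_3)² = 8100
δR = √(9580) = 97.9 Ω
R = 2230 Ω, so δR/R = 97.9/2230 = 0.0439.

0.0439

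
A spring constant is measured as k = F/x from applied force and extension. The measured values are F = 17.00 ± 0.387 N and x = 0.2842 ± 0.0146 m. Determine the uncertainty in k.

Relative error in a monomial: (δk/k)² = Σ (nᵢ · δxᵢ/xᵢ)².
  (1·δF/F)² = (1×0.0228)² = 0.000518;  (-1·δx/x)² = (-1×0.0514)² = 0.00264
δk/k = √(0.00316) = 0.0562
k = 59.82 N/m, so δk = 0.0562 × 59.82 = 3.36 N/m.

3.36 N/m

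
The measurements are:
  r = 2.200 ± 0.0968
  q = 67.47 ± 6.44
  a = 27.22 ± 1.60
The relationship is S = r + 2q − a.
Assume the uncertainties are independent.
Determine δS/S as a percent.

Each term contributes (cᵢ δxᵢ)² to (δS)²:
  (δr)² = 0.00937;  (2·δq)² = 166;  (δa)² = 2.56
δS = √(168) = 13.0
S = 109.9, so δS/S = 13.0/109.9 = 0.118.

11.8%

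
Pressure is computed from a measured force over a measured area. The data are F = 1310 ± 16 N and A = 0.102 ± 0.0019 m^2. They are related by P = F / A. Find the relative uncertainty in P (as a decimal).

P is a product of powers, so relative uncertainties combine in quadrature:
  (1·δF/F)² = (1×0.0122)² = 0.000149;  (-1·δA/A)² = (-1×0.0186)² = 0.000347
δP/P = √(0.000496) = 0.0223

0.0223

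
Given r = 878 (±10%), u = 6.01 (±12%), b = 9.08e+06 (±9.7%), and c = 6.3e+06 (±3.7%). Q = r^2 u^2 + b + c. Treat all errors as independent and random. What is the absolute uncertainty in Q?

Let p = r^2·u^2 = 2.78e+07. δp/p = √((2·δr/r)² + (2·δu/u)²) = √(0.0400 + 0.0576) = 0.312, so δp = 8.7e+06.
Q = p + b + c: δQ = √(δp² + δb² + δc²) = √(7.57e+13 + 7.76e+11 + 5.43e+10) = 8.75e+06

8.75e+06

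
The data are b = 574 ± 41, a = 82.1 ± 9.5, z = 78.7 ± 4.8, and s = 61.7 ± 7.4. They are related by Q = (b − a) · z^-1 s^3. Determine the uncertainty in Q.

5.5e+05

Let u = b − a = 492. δu = √(δb² + δa²) = √(1680 + 90.2) = 42.1, so δu/u = 0.0856.
Q is then a monomial in u, z, s:
δQ/Q = √((δu/u)² + (-1·δz/z)² + (3·δs/s)²) = √(0.00732 + 0.00372 + 0.129) = 0.375
Q = 1.47e+06, so δQ = 0.375 × 1.47e+06 = 5.5e+05.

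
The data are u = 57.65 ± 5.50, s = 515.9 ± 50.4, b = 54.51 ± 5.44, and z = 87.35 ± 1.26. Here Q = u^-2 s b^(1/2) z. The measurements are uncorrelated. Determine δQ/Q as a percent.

22.1%

Each factor contributes (exponent × relative error)² to (δQ/Q)²:
  (-2·δu/u)² = (-2×0.0954)² = 0.0364;  (1·δs/s)² = (1×0.0977)² = 0.00954;  (½·δb/b)² = (0.5×0.0998)² = 0.00249;  (1·δz/z)² = (1×0.0144)² = 0.000208
δQ/Q = √(0.0486) = 0.221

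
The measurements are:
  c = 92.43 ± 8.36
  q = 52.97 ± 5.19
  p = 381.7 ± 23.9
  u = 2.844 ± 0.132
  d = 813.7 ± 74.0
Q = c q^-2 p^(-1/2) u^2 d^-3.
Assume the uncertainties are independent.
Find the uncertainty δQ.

9.15e-12

Products/powers → add relative errors in quadrature, weighted by exponent:
  (1·δc/c)² = (1×0.0904)² = 0.00818;  (-2·δq/q)² = (-2×0.0980)² = 0.0384;  (−½·δp/p)² = (-0.5×0.0626)² = 0.000980;  (2·δu/u)² = (2×0.0464)² = 0.00862;  (-3·δd/d)² = (-3×0.0909)² = 0.0744
δQ/Q = √(0.131) = 0.361
Q = 2.531e-11, so δQ = 0.361 × 2.531e-11 = 9.15e-12.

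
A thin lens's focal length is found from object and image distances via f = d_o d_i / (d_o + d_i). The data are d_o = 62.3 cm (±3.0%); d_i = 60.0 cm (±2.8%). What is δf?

0.626 cm

∂f/∂d_o = (d_i/(d_o+d_i))² = 0.241;  ∂f/∂d_i = (d_o/(d_o+d_i))² = 0.259
δf = √((∂f/∂d_o · δd_o)² + (∂f/∂d_i · δd_i)²) = √(0.202 + 0.190) = 0.626 cm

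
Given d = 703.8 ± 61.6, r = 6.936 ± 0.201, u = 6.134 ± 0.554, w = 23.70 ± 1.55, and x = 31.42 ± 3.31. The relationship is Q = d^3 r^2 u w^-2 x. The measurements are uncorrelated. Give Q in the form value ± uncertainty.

Q is a product of powers, so relative uncertainties combine in quadrature:
  (3·δd/d)² = (3×0.0875)² = 0.0689;  (2·δr/r)² = (2×0.0290)² = 0.00336;  (1·δu/u)² = (1×0.0903)² = 0.00816;  (-2·δw/w)² = (-2×0.0654)² = 0.0171;  (1·δx/x)² = (1×0.105)² = 0.0111
δQ/Q = √(0.109) = 0.330
Q = 5.755e+09, so δQ = 0.330 × 5.755e+09 = 1.9e+09.

(5.755 ± 1.90) × 10^9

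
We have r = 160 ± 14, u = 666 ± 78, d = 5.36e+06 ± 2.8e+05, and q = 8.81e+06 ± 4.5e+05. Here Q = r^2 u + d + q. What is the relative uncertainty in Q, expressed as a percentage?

Let p = r^2·u = 1.7e+07. δp/p = √((2·δr/r)² + (1·δu/u)²) = √(0.0306 + 0.0137) = 0.211, so δp = 3.59e+06.
Q = p + d + q: δQ = √(δp² + δd² + δq²) = √(1.29e+13 + 7.84e+10 + 2.02e+11) = 3.63e+06
Q = 3.12e+07, so δQ/Q = 3.63e+06/3.12e+07 = 0.116.

11.6%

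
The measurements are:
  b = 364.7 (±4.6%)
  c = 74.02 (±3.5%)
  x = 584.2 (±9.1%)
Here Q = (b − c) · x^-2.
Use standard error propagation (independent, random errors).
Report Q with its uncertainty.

0.0008517 ± 0.000163

Let u = b − c = 290.7. δu = √(δb² + δc²) = √(281 + 6.71) = 17.0, so δu/u = 0.0584.
Q is then a monomial in u, x:
δQ/Q = √((δu/u)² + (-2·δx/x)²) = √(0.00341 + 0.0331) = 0.191
Q = 0.0008517, so δQ = 0.191 × 0.0008517 = 0.000163.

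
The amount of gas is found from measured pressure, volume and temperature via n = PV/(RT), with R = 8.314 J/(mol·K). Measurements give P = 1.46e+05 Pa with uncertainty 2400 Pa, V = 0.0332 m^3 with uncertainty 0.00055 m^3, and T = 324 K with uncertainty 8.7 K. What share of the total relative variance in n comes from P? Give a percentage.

(δn/n)² = (1·δP/P)² + (1·δV/V)² + (-1·δT/T)²
  P term: (1×0.0164)² = 0.000270
  V term: (1×0.0166)² = 0.000274
  T term: (-1×0.0269)² = 0.000721
Total = 0.00127. Share from P = 0.000270/0.00127 = 0.213.

21.3%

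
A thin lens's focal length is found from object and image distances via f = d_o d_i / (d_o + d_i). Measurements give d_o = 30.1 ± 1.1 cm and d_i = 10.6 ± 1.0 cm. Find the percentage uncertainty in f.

∂f/∂d_o = (d_i/(d_o+d_i))² = 0.0678;  ∂f/∂d_i = (d_o/(d_o+d_i))² = 0.547
δf = √((∂f/∂d_o · δd_o)² + (∂f/∂d_i · δd_i)²) = √(0.00557 + 0.299) = 0.552 cm
f = 7.84 cm, so δf/f = 0.552/7.84 = 0.0704.

7.04%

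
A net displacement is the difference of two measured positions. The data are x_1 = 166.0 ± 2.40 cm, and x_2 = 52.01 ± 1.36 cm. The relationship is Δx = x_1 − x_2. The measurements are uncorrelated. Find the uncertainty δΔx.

Sums and differences: (δΔx)² = Σ (cᵢ δxᵢ)².
  (δx_1)² = 5.76;  (δx_2)² = 1.85
δΔx = √(7.61) = 2.76 cm

2.76 cm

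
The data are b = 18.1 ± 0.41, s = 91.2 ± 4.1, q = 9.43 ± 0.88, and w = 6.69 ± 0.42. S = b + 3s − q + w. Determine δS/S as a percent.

4.27%

Absolute uncertainties add in quadrature for a linear combination:
  (δb)² = 0.168;  (3·δs)² = 151;  (δq)² = 0.774;  (δw)² = 0.176
δS = √(152) = 12.3
S = 289, so δS/S = 12.3/289 = 0.0427.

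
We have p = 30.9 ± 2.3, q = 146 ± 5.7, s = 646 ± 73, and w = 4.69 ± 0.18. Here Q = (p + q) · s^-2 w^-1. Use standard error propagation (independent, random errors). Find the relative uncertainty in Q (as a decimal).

Let u = p + q = 177. δu = √(δp² + δq²) = √(5.29 + 32.5) = 6.15, so δu/u = 0.0347.
Q is then a monomial in u, s, w:
δQ/Q = √((δu/u)² + (-2·δs/s)² + (-1·δw/w)²) = √(0.00121 + 0.0511 + 0.00147) = 0.232

0.232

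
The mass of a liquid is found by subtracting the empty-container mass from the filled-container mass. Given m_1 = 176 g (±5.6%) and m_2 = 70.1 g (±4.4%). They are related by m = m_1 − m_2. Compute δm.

10.3 g

Absolute uncertainties add in quadrature for a linear combination:
  (δm_1)² = 97.1;  (δm_2)² = 9.51
δm = √(107) = 10.3 g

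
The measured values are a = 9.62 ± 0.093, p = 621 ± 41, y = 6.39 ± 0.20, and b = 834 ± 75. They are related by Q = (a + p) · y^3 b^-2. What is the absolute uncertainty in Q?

Let u = a + p = 631. δu = √(δa² + δp²) = √(0.00865 + 1680) = 41.0, so δu/u = 0.0650.
Q is then a monomial in u, y, b:
δQ/Q = √((δu/u)² + (3·δy/y)² + (-2·δb/b)²) = √(0.00423 + 0.00882 + 0.0323) = 0.213
Q = 0.237, so δQ = 0.213 × 0.237 = 0.0504.

0.0504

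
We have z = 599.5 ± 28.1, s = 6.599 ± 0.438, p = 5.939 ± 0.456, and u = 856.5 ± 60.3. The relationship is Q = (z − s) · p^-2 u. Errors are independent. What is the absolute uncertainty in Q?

Let w = z − s = 592.9. δw = √(δz² + δs²) = √(790 + 0.192) = 28.1, so δw/w = 0.0474.
Q is then a monomial in w, p, u:
δQ/Q = √((δw/w)² + (-2·δp/p)² + (1·δu/u)²) = √(0.00225 + 0.0236 + 0.00496) = 0.175
Q = 14400, so δQ = 0.175 × 14400 = 2530.

2530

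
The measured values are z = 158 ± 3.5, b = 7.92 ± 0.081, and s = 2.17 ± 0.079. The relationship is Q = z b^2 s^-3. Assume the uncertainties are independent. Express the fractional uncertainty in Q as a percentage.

11.3%

Each factor contributes (exponent × relative error)² to (δQ/Q)²:
  (1·δz/z)² = (1×0.0222)² = 0.000491;  (2·δb/b)² = (2×0.0102)² = 0.000418;  (-3·δs/s)² = (-3×0.0364)² = 0.0119
δQ/Q = √(0.0128) = 0.113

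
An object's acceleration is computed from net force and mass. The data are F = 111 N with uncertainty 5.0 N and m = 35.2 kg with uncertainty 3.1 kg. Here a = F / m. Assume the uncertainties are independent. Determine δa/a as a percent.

For a monomial a ∝ F, m^-1, fractional errors add in quadrature:
  (1·δF/F)² = (1×0.0450)² = 0.00203;  (-1·δm/m)² = (-1×0.0881)² = 0.00776
δa/a = √(0.00979) = 0.0989

9.89%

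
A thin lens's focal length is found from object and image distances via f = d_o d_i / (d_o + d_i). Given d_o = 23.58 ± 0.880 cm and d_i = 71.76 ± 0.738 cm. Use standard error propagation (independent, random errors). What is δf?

∂f/∂d_o = (d_i/(d_o+d_i))² = 0.567;  ∂f/∂d_i = (d_o/(d_o+d_i))² = 0.0612
δf = √((∂f/∂d_o · δd_o)² + (∂f/∂d_i · δd_i)²) = √(0.249 + 0.00204) = 0.501 cm

0.501 cm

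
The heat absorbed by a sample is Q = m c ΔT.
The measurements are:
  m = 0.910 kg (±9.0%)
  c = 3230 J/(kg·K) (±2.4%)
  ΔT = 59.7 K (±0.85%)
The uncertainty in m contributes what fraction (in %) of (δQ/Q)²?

92.6%

(δQ/Q)² = (1·δm/m)² + (1·δc/c)² + (1·δΔT/ΔT)²
  m term: (1×0.0900)² = 0.00810
  c term: (1×0.0240)² = 0.000576
  ΔT term: (1×0.00850)² = 7.23e-05
Total = 0.00875. Share from m = 0.00810/0.00875 = 0.926.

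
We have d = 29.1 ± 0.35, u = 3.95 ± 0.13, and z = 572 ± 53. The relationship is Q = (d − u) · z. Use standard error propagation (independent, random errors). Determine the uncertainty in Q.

Let w = d − u = 25.2. δw = √(δd² + δu²) = √(0.122 + 0.0169) = 0.373, so δw/w = 0.0148.
Q is then a monomial in w, z:
δQ/Q = √((δw/w)² + (1·δz/z)²) = √(0.000220 + 0.00859) = 0.0938
Q = 14400, so δQ = 0.0938 × 14400 = 1350.

1350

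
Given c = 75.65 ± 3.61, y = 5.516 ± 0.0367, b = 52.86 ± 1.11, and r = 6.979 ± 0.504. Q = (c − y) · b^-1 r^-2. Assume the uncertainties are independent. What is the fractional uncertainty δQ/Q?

0.155

Let u = c − y = 70.13. δu = √(δc² + δy²) = √(13.0 + 0.00135) = 3.61, so δu/u = 0.0515.
Q is then a monomial in u, b, r:
δQ/Q = √((δu/u)² + (-1·δb/b)² + (-2·δr/r)²) = √(0.00265 + 0.000441 + 0.0209) = 0.155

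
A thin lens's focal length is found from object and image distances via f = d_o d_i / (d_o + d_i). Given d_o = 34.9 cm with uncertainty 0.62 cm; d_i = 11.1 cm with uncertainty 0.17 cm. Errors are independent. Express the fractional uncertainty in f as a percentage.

∂f/∂d_o = (d_i/(d_o+d_i))² = 0.0582;  ∂f/∂d_i = (d_o/(d_o+d_i))² = 0.576
δf = √((∂f/∂d_o · δd_o)² + (∂f/∂d_i · δd_i)²) = √(0.00130 + 0.00958) = 0.104 cm
f = 8.42 cm, so δf/f = 0.104/8.42 = 0.0124.

1.24%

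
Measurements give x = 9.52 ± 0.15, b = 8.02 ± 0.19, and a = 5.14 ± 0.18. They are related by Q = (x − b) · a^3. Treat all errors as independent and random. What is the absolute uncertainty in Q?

Let u = x − b = 1.50. δu = √(δx² + δb²) = √(0.0225 + 0.0361) = 0.242, so δu/u = 0.161.
Q is then a monomial in u, a:
δQ/Q = √((δu/u)² + (3·δa/a)²) = √(0.0260 + 0.0110) = 0.193
Q = 204, so δQ = 0.193 × 204 = 39.2.

39.2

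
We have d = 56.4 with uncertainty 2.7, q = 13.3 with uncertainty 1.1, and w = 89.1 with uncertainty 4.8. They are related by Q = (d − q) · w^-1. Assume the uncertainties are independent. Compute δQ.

0.0418

Let u = d − q = 43.1. δu = √(δd² + δq²) = √(7.29 + 1.21) = 2.92, so δu/u = 0.0676.
Q is then a monomial in u, w:
δQ/Q = √((δu/u)² + (-1·δw/w)²) = √(0.00458 + 0.00290) = 0.0865
Q = 0.484, so δQ = 0.0865 × 0.484 = 0.0418.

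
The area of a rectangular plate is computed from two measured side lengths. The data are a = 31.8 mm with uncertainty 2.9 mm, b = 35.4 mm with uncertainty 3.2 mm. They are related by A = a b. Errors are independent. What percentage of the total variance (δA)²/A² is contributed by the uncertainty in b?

49.6%

(δA/A)² = (1·δa/a)² + (1·δb/b)²
  a term: (1×0.0912)² = 0.00832
  b term: (1×0.0904)² = 0.00817
Total = 0.0165. Share from b = 0.00817/0.0165 = 0.496.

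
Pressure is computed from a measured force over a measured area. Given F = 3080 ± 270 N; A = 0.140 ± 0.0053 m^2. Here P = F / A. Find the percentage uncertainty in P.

Each factor contributes (exponent × relative error)² to (δP/P)²:
  (1·δF/F)² = (1×0.0877)² = 0.00768;  (-1·δA/A)² = (-1×0.0379)² = 0.00143
δP/P = √(0.00912) = 0.0955

9.55%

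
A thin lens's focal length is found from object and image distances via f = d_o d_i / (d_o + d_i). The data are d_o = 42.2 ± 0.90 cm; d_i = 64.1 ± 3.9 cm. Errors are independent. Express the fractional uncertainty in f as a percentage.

2.74%

∂f/∂d_o = (d_i/(d_o+d_i))² = 0.364;  ∂f/∂d_i = (d_o/(d_o+d_i))² = 0.158
δf = √((∂f/∂d_o · δd_o)² + (∂f/∂d_i · δd_i)²) = √(0.107 + 0.378) = 0.696 cm
f = 25.4 cm, so δf/f = 0.696/25.4 = 0.0274.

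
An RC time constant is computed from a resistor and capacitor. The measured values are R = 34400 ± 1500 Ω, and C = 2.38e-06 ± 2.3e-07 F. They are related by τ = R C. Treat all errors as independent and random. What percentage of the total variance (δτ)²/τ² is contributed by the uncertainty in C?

(δτ/τ)² = (1·δR/R)² + (1·δC/C)²
  R term: (1×0.0436)² = 0.00190
  C term: (1×0.0966)² = 0.00934
Total = 0.0112. Share from C = 0.00934/0.0112 = 0.831.

83.1%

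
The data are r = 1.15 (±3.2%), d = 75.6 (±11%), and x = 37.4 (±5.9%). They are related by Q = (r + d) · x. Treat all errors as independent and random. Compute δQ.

Let u = r + d = 76.8. δu = √(δr² + δd²) = √(0.00135 + 69.2) = 8.32, so δu/u = 0.108.
Q is then a monomial in u, x:
δQ/Q = √((δu/u)² + (1·δx/x)²) = √(0.0117 + 0.00348) = 0.123
Q = 2870, so δQ = 0.123 × 2870 = 354.

354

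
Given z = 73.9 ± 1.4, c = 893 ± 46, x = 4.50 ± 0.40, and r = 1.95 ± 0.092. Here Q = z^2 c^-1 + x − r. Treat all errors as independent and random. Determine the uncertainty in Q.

0.567

Let p = z^2·c^-1 = 6.12. δp/p = √((2·δz/z)² + (-1·δc/c)²) = √(0.00144 + 0.00265) = 0.0639, so δp = 0.391.
Q = p + x − r: δQ = √(δp² + δx² + δr²) = √(0.153 + 0.160 + 0.00846) = 0.567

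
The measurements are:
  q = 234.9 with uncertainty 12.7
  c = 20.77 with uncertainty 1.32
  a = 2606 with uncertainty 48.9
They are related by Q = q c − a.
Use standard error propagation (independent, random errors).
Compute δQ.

Let p = q·c = 4879. δp/p = √((1·δq/q)² + (1·δc/c)²) = √(0.00292 + 0.00404) = 0.0834, so δp = 407.
Q = p − a: δQ = √(δp² + δa²) = √(1.66e+05 + 2390) = 410

410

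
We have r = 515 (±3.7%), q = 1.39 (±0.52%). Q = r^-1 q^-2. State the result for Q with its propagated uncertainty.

Relative error in a monomial: (δQ/Q)² = Σ (nᵢ · δxᵢ/xᵢ)².
  (-1·δr/r)² = (-1×0.0370)² = 0.00137;  (-2·δq/q)² = (-2×0.00520)² = 0.000108
δQ/Q = √(0.00148) = 0.0384
Q = 0.00100, so δQ = 0.0384 × 0.00100 = 3.86e-05.

(1.00 ± 0.0386) × 10^-3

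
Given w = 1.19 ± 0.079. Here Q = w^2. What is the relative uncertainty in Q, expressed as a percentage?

13.3%

Q ∝ w^2, so δQ/Q = |2| · δw/w = 2 × 0.0664 = 0.133.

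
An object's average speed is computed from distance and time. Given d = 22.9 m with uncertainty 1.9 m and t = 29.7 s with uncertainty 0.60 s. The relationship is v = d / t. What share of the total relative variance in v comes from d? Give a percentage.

(δv/v)² = (1·δd/d)² + (-1·δt/t)²
  d term: (1×0.0830)² = 0.00688
  t term: (-1×0.0202)² = 0.000408
Total = 0.00729. Share from d = 0.00688/0.00729 = 0.944.

94.4%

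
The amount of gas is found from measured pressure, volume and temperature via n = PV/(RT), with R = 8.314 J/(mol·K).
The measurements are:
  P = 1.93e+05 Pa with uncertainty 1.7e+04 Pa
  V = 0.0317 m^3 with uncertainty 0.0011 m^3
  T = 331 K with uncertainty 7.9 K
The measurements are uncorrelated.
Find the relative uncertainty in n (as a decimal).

Each factor contributes (exponent × relative error)² to (δn/n)²:
  (1·δP/P)² = (1×0.0881)² = 0.00776;  (1·δV/V)² = (1×0.0347)² = 0.00120;  (-1·δT/T)² = (-1×0.0239)² = 0.000570
δn/n = √(0.00953) = 0.0976

0.0976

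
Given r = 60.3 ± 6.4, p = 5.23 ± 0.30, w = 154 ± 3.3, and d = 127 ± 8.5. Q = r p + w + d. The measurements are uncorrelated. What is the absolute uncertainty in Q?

39.1

Let h = r·p = 315. δh/h = √((1·δr/r)² + (1·δp/p)²) = √(0.0113 + 0.00329) = 0.121, so δh = 38.0.
Q = h + w + d: δQ = √(δh² + δw² + δd²) = √(1450 + 10.9 + 72.2) = 39.1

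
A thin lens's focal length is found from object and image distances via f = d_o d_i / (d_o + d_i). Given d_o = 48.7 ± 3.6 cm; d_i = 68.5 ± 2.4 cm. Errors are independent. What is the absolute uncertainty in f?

1.30 cm

∂f/∂d_o = (d_i/(d_o+d_i))² = 0.342;  ∂f/∂d_i = (d_o/(d_o+d_i))² = 0.173
δf = √((∂f/∂d_o · δd_o)² + (∂f/∂d_i · δd_i)²) = √(1.51 + 0.172) = 1.30 cm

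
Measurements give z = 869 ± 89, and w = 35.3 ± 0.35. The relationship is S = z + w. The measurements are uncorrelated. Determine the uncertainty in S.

For a sum/difference, combine absolute errors in quadrature:
  (δz)² = 7920;  (δw)² = 0.122
δS = √(7920) = 89.0

89.0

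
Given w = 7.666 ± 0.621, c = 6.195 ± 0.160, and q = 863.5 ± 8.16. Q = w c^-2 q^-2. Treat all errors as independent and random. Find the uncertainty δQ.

2.62e-08

Q is a product of powers, so relative uncertainties combine in quadrature:
  (1·δw/w)² = (1×0.0810)² = 0.00656;  (-2·δc/c)² = (-2×0.0258)² = 0.00267;  (-2·δq/q)² = (-2×0.00945)² = 0.000357
δQ/Q = √(0.00959) = 0.0979
Q = 2.679e-07, so δQ = 0.0979 × 2.679e-07 = 2.62e-08.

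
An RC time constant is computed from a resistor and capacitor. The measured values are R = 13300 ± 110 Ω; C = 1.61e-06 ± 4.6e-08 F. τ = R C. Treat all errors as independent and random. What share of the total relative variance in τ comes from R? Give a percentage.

7.73%

(δτ/τ)² = (1·δR/R)² + (1·δC/C)²
  R term: (1×0.00827)² = 6.84e-05
  C term: (1×0.0286)² = 0.000816
Total = 0.000885. Share from R = 6.84e-05/0.000885 = 0.0773.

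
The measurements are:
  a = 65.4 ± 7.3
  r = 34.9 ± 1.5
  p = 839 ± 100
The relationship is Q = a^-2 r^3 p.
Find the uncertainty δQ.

2370

Products/powers → add relative errors in quadrature, weighted by exponent:
  (-2·δa/a)² = (-2×0.112)² = 0.0498;  (3·δr/r)² = (3×0.0430)² = 0.0166;  (1·δp/p)² = (1×0.119)² = 0.0142
δQ/Q = √(0.0807) = 0.284
Q = 8340, so δQ = 0.284 × 8340 = 2370.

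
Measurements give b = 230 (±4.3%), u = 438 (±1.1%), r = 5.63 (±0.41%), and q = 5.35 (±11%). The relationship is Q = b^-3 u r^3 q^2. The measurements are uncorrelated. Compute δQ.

0.0470

Since Q is a product/quotient, work with relative uncertainties:
  (-3·δb/b)² = (-3×0.0430)² = 0.0166;  (1·δu/u)² = (1×0.0110)² = 0.000121;  (3·δr/r)² = (3×0.00410)² = 0.000151;  (2·δq/q)² = (2×0.110)² = 0.0484
δQ/Q = √(0.0653) = 0.256
Q = 0.184, so δQ = 0.256 × 0.184 = 0.0470.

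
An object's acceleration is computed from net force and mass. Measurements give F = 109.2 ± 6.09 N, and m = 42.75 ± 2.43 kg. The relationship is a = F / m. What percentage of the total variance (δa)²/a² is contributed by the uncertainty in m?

(δa/a)² = (1·δF/F)² + (-1·δm/m)²
  F term: (1×0.0558)² = 0.00311
  m term: (-1×0.0568)² = 0.00323
Total = 0.00634. Share from m = 0.00323/0.00634 = 0.510.

51.0%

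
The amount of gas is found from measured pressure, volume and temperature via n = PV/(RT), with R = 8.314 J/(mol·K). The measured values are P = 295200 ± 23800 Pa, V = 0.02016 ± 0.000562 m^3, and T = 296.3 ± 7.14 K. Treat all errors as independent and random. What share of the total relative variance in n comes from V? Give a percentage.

9.89%

(δn/n)² = (1·δP/P)² + (1·δV/V)² + (-1·δT/T)²
  P term: (1×0.0806)² = 0.00650
  V term: (1×0.0279)² = 0.000777
  T term: (-1×0.0241)² = 0.000581
Total = 0.00786. Share from V = 0.000777/0.00786 = 0.0989.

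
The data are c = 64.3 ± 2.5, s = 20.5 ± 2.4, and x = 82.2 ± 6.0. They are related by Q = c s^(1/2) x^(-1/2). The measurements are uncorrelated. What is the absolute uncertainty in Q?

2.54

For a monomial Q ∝ c, s^(1/2), x^(-1/2), fractional errors add in quadrature:
  (1·δc/c)² = (1×0.0389)² = 0.00151;  (½·δs/s)² = (0.5×0.117)² = 0.00343;  (−½·δx/x)² = (-0.5×0.0730)² = 0.00133
δQ/Q = √(0.00627) = 0.0792
Q = 32.1, so δQ = 0.0792 × 32.1 = 2.54.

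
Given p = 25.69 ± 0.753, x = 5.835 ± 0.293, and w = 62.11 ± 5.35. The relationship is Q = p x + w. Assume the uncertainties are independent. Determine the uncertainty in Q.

10.2

Let h = p·x = 149.9. δh/h = √((1·δp/p)² + (1·δx/x)²) = √(0.000859 + 0.00252) = 0.0581, so δh = 8.72.
Q = h + w: δQ = √(δh² + δw²) = √(76.0 + 28.6) = 10.2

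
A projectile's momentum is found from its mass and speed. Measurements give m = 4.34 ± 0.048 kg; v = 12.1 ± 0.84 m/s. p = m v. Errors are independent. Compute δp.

3.69 kg·m/s

Relative error in a monomial: (δp/p)² = Σ (nᵢ · δxᵢ/xᵢ)².
  (1·δm/m)² = (1×0.0111)² = 0.000122;  (1·δv/v)² = (1×0.0694)² = 0.00482
δp/p = √(0.00494) = 0.0703
p = 52.5 kg·m/s, so δp = 0.0703 × 52.5 = 3.69 kg·m/s.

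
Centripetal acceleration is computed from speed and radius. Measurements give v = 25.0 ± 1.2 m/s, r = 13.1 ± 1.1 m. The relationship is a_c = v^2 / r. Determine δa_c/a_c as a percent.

12.8%

For a monomial a_c ∝ v^2, r^-1, fractional errors add in quadrature:
  (2·δv/v)² = (2×0.0480)² = 0.00922;  (-1·δr/r)² = (-1×0.0840)² = 0.00705
δa_c/a_c = √(0.0163) = 0.128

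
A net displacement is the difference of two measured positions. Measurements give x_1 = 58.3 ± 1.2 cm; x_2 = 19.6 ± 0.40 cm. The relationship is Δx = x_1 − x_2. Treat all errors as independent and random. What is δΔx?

1.26 cm

Δx is a linear combination, so absolute uncertainties add in quadrature:
  (δx_1)² = 1.44;  (δx_2)² = 0.160
δΔx = √(1.60) = 1.26 cm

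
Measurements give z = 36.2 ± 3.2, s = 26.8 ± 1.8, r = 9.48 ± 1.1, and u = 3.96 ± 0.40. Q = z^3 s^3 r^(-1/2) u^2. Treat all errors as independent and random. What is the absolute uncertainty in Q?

Since Q is a product/quotient, work with relative uncertainties:
  (3·δz/z)² = (3×0.0884)² = 0.0703;  (3·δs/s)² = (3×0.0672)² = 0.0406;  (−½·δr/r)² = (-0.5×0.116)² = 0.00337;  (2·δu/u)² = (2×0.101)² = 0.0408
δQ/Q = √(0.155) = 0.394
Q = 4.65e+09, so δQ = 0.394 × 4.65e+09 = 1.83e+09.

1.83e+09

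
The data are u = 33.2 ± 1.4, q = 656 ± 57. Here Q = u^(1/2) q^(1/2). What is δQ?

Each factor contributes (exponent × relative error)² to (δQ/Q)²:
  (½·δu/u)² = (0.5×0.0422)² = 0.000445;  (½·δq/q)² = (0.5×0.0869)² = 0.00189
δQ/Q = √(0.00233) = 0.0483
Q = 148, so δQ = 0.0483 × 148 = 7.13.

7.13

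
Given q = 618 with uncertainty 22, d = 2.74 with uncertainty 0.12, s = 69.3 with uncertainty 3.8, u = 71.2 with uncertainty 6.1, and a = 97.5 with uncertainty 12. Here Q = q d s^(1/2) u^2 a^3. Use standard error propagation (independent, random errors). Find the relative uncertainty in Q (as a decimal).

0.412

Relative error in a monomial: (δQ/Q)² = Σ (nᵢ · δxᵢ/xᵢ)².
  (1·δq/q)² = (1×0.0356)² = 0.00127;  (1·δd/d)² = (1×0.0438)² = 0.00192;  (½·δs/s)² = (0.5×0.0548)² = 0.000752;  (2·δu/u)² = (2×0.0857)² = 0.0294;  (3·δa/a)² = (3×0.123)² = 0.136
δQ/Q = √(0.170) = 0.412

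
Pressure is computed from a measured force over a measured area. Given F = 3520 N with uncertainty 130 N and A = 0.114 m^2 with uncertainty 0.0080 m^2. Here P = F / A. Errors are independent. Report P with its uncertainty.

30900 ± 2450 Pa

For a monomial P ∝ F, A^-1, fractional errors add in quadrature:
  (1·δF/F)² = (1×0.0369)² = 0.00136;  (-1·δA/A)² = (-1×0.0702)² = 0.00492
δP/P = √(0.00629) = 0.0793
P = 30900 Pa, so δP = 0.0793 × 30900 = 2450 Pa.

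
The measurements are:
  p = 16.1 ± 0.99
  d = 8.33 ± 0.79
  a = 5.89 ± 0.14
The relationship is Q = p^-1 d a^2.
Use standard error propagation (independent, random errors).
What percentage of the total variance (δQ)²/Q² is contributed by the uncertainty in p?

(δQ/Q)² = (-1·δp/p)² + (1·δd/d)² + (2·δa/a)²
  p term: (-1×0.0615)² = 0.00378
  d term: (1×0.0948)² = 0.00899
  a term: (2×0.0238)² = 0.00226
Total = 0.0150. Share from p = 0.00378/0.0150 = 0.251.

25.1%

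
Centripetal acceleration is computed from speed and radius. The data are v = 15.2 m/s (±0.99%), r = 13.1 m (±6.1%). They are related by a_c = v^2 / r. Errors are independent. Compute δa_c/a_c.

0.0641

Each factor contributes (exponent × relative error)² to (δa_c/a_c)²:
  (2·δv/v)² = (2×0.00990)² = 0.000392;  (-1·δr/r)² = (-1×0.0610)² = 0.00372
δa_c/a_c = √(0.00411) = 0.0641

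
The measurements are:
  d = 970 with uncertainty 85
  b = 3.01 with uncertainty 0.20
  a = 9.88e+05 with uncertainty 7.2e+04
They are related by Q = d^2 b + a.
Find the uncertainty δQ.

5.36e+05

Let p = d^2·b = 2.83e+06. δp/p = √((2·δd/d)² + (1·δb/b)²) = √(0.0307 + 0.00441) = 0.187, so δp = 5.31e+05.
Q = p + a: δQ = √(δp² + δa²) = √(2.82e+11 + 5.18e+09) = 5.36e+05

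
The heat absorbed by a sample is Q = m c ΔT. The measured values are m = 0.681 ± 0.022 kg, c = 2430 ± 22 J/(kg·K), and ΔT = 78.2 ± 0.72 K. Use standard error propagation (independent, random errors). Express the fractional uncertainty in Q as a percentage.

Each factor contributes (exponent × relative error)² to (δQ/Q)²:
  (1·δm/m)² = (1×0.0323)² = 0.00104;  (1·δc/c)² = (1×0.00905)² = 8.2e-05;  (1·δΔT/ΔT)² = (1×0.00921)² = 8.48e-05
δQ/Q = √(0.00121) = 0.0348

3.48%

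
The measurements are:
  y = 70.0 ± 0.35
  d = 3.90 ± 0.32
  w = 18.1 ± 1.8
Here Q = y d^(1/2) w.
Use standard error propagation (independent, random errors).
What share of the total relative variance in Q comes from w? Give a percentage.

85.3%

(δQ/Q)² = (1·δy/y)² + (½·δd/d)² + (1·δw/w)²
  y term: (1×0.00500)² = 2.5e-05
  d term: (0.5×0.0821)² = 0.00168
  w term: (1×0.0994)² = 0.00989
Total = 0.0116. Share from w = 0.00989/0.0116 = 0.853.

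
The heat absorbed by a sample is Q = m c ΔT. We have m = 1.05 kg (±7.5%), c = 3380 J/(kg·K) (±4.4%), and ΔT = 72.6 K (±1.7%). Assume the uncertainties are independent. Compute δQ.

22800 J

Q is a product of powers, so relative uncertainties combine in quadrature:
  (1·δm/m)² = (1×0.0750)² = 0.00562;  (1·δc/c)² = (1×0.0440)² = 0.00194;  (1·δΔT/ΔT)² = (1×0.0170)² = 0.000289
δQ/Q = √(0.00785) = 0.0886
Q = 2.58e+05 J, so δQ = 0.0886 × 2.58e+05 = 22800 J.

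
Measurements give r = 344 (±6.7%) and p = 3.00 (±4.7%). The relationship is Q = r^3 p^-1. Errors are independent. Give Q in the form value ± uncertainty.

(1.36 ± 0.280) × 10^7

Each factor contributes (exponent × relative error)² to (δQ/Q)²:
  (3·δr/r)² = (3×0.0670)² = 0.0404;  (-1·δp/p)² = (-1×0.0470)² = 0.00221
δQ/Q = √(0.0426) = 0.206
Q = 1.36e+07, so δQ = 0.206 × 1.36e+07 = 2.8e+06.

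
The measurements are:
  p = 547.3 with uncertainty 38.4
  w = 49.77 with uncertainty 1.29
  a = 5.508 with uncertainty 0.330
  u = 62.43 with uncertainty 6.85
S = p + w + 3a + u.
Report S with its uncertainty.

676.0 ± 39.0

Sums and differences: (δS)² = Σ (cᵢ δxᵢ)².
  (δp)² = 1470;  (δw)² = 1.66;  (3·δa)² = 0.980;  (δu)² = 46.9
δS = √(1520) = 39.0
S = 676.0.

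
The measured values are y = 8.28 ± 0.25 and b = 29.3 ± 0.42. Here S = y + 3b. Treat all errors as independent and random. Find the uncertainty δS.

Each term contributes (cᵢ δxᵢ)² to (δS)²:
  (δy)² = 0.0625;  (3·δb)² = 1.59
δS = √(1.65) = 1.28

1.28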